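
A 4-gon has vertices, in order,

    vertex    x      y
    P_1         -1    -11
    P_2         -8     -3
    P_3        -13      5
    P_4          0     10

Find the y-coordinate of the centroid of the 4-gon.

232/213

Apply the shoelace formula. First the cross-terms c_i = x_i·y_{i+1} − x_{i+1}·y_i:
  -85, -79, -130, 10  ⇒  2A = -284, A = -142.
Then Σ (y_i + y_{i+1})·c_i = -928, so ȳ = -928 / (6·(-142)) = 232/213.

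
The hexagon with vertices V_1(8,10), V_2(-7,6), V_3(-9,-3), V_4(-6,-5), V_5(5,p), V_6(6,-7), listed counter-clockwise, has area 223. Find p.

Write out the shoelace sum; only the two edges meeting at V_5 involve p:
2·Area = [((-6)·p − 5·(-5)) + (5·(-7) − 6·p)] + 336
       = -12·p + 326 = 446
⇒ p = -10.

-10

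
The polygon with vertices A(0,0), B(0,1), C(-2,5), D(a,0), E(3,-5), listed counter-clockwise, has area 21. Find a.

The doubled signed area Σ (x_i y_{i+1} − x_{i+1} y_i) is linear in a.
With a=0 it equals 2; the coefficient of a is -10 (from the two edges through D).
So -10·a + 2 = 2·21 = 42 ⇒ a = -4.

-4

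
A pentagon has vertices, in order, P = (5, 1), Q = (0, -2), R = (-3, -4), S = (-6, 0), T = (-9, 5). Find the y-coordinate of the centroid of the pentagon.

53/78

Apply the surveyor's formula. First the cross-terms c_i = x_i·y_{i+1} − x_{i+1}·y_i:
  -10, -6, -24, -30, -34  ⇒  2A = -104, A = -52.
Then Σ (y_i + y_{i+1})·c_i = -212, so ȳ = -212 / (6·(-52)) = 53/78.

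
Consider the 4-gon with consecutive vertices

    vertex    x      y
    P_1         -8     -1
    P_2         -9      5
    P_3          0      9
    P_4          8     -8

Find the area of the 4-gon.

137

Apply Gauss's area formula: 2A = Σ (x_i·y_{i+1} − x_{i+1}·y_i), indices taken mod 4.
Σ = (-49) + (-81) + (-72) + (-72) = -274
Area = |Σ|/2 = 137.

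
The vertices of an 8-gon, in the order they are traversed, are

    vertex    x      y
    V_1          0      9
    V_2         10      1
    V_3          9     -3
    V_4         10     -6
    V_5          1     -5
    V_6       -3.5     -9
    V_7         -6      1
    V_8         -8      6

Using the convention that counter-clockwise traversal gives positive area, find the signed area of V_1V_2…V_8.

-190.5

Apply the surveyor's formula: 2A = Σ (x_i·y_{i+1} − x_{i+1}·y_i), indices taken mod 8.
Σ = (-90) + (-39) + (-24) + (-44) + (-26.5) + (-57.5) + (-28) + (-72) = -381
Signed area = Σ/2 = -190.5 (negative ⇒ clockwise traversal).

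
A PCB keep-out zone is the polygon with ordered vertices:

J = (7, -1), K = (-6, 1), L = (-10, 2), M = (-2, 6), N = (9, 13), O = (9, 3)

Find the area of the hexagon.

Apply the surveyor's formula: 2A = Σ (x_i·y_{i+1} − x_{i+1}·y_i), indices taken mod 6.
Σ = (1) + (-2) + (-56) + (-80) + (-90) + (-30) = -257
Area = |Σ|/2 = 128.5.

128.5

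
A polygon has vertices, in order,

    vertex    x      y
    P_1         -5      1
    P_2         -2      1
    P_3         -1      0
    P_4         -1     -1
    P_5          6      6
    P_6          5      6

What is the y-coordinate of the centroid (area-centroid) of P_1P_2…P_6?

Apply the shoelace (surveyor's) formula. First the cross-terms c_i = x_i·y_{i+1} − x_{i+1}·y_i:
  -3, 1, 1, 0, 6, 35  ⇒  2A = 40, A = 20.
Then Σ (y_i + y_{i+1})·c_i = 311, so ȳ = 311 / (6·20) = 311/120.

311/120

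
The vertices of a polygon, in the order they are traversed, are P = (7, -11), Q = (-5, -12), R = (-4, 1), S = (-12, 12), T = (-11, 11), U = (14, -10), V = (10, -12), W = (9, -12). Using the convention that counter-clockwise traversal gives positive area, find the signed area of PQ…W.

Apply the shoelace formula: 2A = Σ (x_i·y_{i+1} − x_{i+1}·y_i), indices taken mod 8.
Cross-terms: -139, -53, -36, 0, -44, -68, -12, -15  ⇒  Σ = -367
Signed area = Σ/2 = -183.5 (negative ⇒ clockwise traversal).

-183.5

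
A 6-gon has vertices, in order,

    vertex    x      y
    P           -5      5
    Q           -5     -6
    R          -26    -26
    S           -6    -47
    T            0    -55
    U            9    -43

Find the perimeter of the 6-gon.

|PQ| = √((0)² + (-11)²) = √121 = 11
|QR| = √((-21)² + (-20)²) = √841 = 29
|RS| = √((20)² + (-21)²) = √841 = 29
|ST| = √((6)² + (-8)²) = √100 = 10
|TU| = √((9)² + (12)²) = √225 = 15
|UP| = √((-14)² + (48)²) = √2500 = 50
Perimeter = 11 + 29 + 29 + 10 + 15 + 50 = 144.

144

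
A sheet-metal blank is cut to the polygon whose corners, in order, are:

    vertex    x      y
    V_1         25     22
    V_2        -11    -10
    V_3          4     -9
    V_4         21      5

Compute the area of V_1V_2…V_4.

Σ = (-8) + (139) + (209) + (337) = 677
Area = |Σ|/2 = 338.5.

338.5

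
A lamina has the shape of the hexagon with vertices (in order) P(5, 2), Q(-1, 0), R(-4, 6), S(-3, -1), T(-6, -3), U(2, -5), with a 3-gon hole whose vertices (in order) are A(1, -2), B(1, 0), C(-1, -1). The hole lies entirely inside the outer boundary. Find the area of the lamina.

Outer boundary:
Apply the shoelace (surveyor's) formula: 2A = Σ (x_i·y_{i+1} − x_{i+1}·y_i), indices taken mod 6.
Σ = (2) + (-6) + (22) + (3) + (36) + (29) = 86
Area = |Σ|/2 = 43.
Hole:
Σ = (2) + (-1) + (3) = 4
Area = |Σ|/2 = 2.
Net area = 43 − 2 = 41.

41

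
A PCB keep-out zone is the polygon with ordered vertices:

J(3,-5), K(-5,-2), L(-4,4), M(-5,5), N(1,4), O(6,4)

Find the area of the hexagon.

Apply the shoelace (surveyor's) formula: 2A = Σ (x_i·y_{i+1} − x_{i+1}·y_i), indices taken mod 6.
Σ = (-31) + (-28) + (0) + (-25) + (-20) + (-42) = -146
Area = |Σ|/2 = 73.

73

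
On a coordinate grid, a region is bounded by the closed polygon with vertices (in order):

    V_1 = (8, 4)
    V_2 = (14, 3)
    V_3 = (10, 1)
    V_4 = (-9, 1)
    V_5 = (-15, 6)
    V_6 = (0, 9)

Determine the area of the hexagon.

Σ = (-32) + (-16) + (19) + (-39) + (-135) + (-72) = -275
Area = |Σ|/2 = 137.5.

137.5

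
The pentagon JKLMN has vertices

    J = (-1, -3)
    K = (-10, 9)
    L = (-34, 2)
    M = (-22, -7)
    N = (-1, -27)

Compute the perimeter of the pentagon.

|JK| = √((-9)² + (12)²) = √225 = 15
|KL| = √((-24)² + (-7)²) = √625 = 25
|LM| = √((12)² + (-9)²) = √225 = 15
|MN| = √((21)² + (-20)²) = √841 = 29
|NJ| = √((0)² + (24)²) = √576 = 24
Perimeter = 15 + 25 + 15 + 29 + 24 = 108.

108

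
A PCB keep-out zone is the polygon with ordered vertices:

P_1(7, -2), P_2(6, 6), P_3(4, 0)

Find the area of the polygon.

11

Σ = (54) + (-24) + (-8) = 22
Area = |Σ|/2 = 11.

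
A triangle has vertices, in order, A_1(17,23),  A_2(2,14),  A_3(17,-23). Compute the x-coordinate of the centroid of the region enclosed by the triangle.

12

Apply the shoelace (surveyor's) formula. First the cross-terms c_i = x_i·y_{i+1} − x_{i+1}·y_i:
  192, -284, 782  ⇒  2A = 690, A = 345.
Then Σ (x_i + x_{i+1})·c_i = 24840, so x̄ = 24840 / (6·345) = 12.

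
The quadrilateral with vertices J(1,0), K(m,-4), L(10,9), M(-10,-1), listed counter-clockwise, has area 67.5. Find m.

2

The doubled signed area Σ (x_i y_{i+1} − x_{i+1} y_i) is linear in m.
With m=0 it equals 117; the coefficient of m is 9 (from the two edges through K).
So 9·m + 117 = 2·67.5 = 135 ⇒ m = 2.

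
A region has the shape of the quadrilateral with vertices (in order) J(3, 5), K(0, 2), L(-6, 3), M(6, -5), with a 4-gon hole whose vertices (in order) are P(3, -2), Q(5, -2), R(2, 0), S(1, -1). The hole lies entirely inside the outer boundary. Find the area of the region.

34

Outer boundary:
Σ = (6) + (12) + (12) + (45) = 75
Area = |Σ|/2 = 37.5.
Hole:
Apply the shoelace formula: 2A = Σ (x_i·y_{i+1} − x_{i+1}·y_i), indices taken mod 4.
Σ = (4) + (4) + (-2) + (1) = 7
Area = |Σ|/2 = 3.5.
Net area = 37.5 − 3.5 = 34.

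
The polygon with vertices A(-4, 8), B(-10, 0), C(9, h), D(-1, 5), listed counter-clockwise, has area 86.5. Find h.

Write out the shoelace sum; only the two edges meeting at C involve h:
2·Area = [((-10)·h − 9·0) + (9·5 − (-1)·h)] + 92
       = -9·h + 137 = 173
⇒ h = -4.

-4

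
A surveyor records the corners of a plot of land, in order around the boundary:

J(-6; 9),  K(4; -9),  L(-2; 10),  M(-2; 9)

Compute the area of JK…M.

J→K: (-6)(-9) − (4)(9) = 18
K→L: (4)(10) − (-2)(-9) = 22
L→M: (-2)(9) − (-2)(10) = 2
M→J: (-2)(9) − (-6)(9) = 36
Σ = 78
Area = |Σ|/2 = 39.

39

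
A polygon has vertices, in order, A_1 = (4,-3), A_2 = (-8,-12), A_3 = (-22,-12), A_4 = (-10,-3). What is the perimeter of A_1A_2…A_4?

|A_1A_2| = √((-12)² + (-9)²) = √225 = 15
|A_2A_3| = √((-14)² + (0)²) = √196 = 14
|A_3A_4| = √((12)² + (9)²) = √225 = 15
|A_4A_1| = √((14)² + (0)²) = √196 = 14
Perimeter = 15 + 14 + 15 + 14 = 58.

58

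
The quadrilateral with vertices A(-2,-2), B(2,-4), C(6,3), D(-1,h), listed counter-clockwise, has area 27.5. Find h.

The doubled signed area Σ (x_i y_{i+1} − x_{i+1} y_i) is linear in h.
With h=0 it equals 47; the coefficient of h is 8 (from the two edges through D).
So 8·h + 47 = 2·27.5 = 55 ⇒ h = 1.

1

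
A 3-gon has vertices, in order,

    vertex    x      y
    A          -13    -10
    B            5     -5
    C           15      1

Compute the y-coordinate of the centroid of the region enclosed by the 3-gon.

Apply the shoelace formula. First the cross-terms c_i = x_i·y_{i+1} − x_{i+1}·y_i:
  115, 80, -137  ⇒  2A = 58, A = 29.
Then Σ (y_i + y_{i+1})·c_i = -812, so ȳ = -812 / (6·29) = -14/3.

-14/3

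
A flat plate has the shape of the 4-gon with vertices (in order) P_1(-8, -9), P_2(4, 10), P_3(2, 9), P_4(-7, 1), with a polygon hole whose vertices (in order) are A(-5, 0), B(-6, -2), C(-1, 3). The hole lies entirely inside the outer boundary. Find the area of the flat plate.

Outer boundary:
Apply the surveyor's formula: 2A = Σ (x_i·y_{i+1} − x_{i+1}·y_i), indices taken mod 4.
Σ = (-44) + (16) + (65) + (71) = 108
Area = |Σ|/2 = 54.
Hole:
Apply Gauss's area formula: 2A = Σ (x_i·y_{i+1} − x_{i+1}·y_i), indices taken mod 3.
A→B: (-5)(-2) − (-6)(0) = 10
B→C: (-6)(3) − (-1)(-2) = -20
C→A: (-1)(0) − (-5)(3) = 15
Σ = 5
Area = |Σ|/2 = 2.5.
Net area = 54 − 2.5 = 51.5.

51.5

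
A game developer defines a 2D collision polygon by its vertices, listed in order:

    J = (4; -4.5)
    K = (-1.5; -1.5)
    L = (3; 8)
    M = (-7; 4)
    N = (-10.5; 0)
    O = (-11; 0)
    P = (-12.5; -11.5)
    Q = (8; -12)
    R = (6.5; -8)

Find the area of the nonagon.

237.5

Apply the shoelace (surveyor's) formula: 2A = Σ (x_i·y_{i+1} − x_{i+1}·y_i), indices taken mod 9.
J→K: (4)(-1.5) − (-1.5)(-4.5) = -12.75
K→L: (-1.5)(8) − (3)(-1.5) = -7.5
L→M: (3)(4) − (-7)(8) = 68
M→N: (-7)(0) − (-10.5)(4) = 42
N→O: (-10.5)(0) − (-11)(0) = 0
O→P: (-11)(-11.5) − (-12.5)(0) = 126.5
P→Q: (-12.5)(-12) − (8)(-11.5) = 242
Q→R: (8)(-8) − (6.5)(-12) = 14
R→J: (6.5)(-4.5) − (4)(-8) = 2.75
Σ = 475
Area = |Σ|/2 = 237.5.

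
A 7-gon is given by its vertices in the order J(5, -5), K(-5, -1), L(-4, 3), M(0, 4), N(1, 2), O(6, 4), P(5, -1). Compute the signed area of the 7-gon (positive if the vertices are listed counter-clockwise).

Apply the surveyor's formula: 2A = Σ (x_i·y_{i+1} − x_{i+1}·y_i), indices taken mod 7.
Σ = (-30) + (-19) + (-16) + (-4) + (-8) + (-26) + (-20) = -123
Signed area = Σ/2 = -61.5 (negative ⇒ clockwise traversal).

-61.5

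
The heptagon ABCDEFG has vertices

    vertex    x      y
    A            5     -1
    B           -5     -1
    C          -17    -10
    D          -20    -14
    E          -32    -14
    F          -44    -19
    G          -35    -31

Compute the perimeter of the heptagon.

|AB| = √((-10)² + (0)²) = √100 = 10
|BC| = √((-12)² + (-9)²) = √225 = 15
|CD| = √((-3)² + (-4)²) = √25 = 5
|DE| = √((-12)² + (0)²) = √144 = 12
|EF| = √((-12)² + (-5)²) = √169 = 13
|FG| = √((9)² + (-12)²) = √225 = 15
|GA| = √((40)² + (30)²) = √2500 = 50
Perimeter = 10 + 15 + 5 + 12 + 13 + 15 + 50 = 120.

120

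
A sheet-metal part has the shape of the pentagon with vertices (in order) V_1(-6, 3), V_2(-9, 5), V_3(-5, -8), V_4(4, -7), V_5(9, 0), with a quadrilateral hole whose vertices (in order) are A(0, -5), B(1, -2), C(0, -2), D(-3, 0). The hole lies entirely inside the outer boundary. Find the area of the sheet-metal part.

119.5

Outer boundary:
Apply the shoelace formula: 2A = Σ (x_i·y_{i+1} − x_{i+1}·y_i), indices taken mod 5.
V_1→V_2: (-6)(5) − (-9)(3) = -3
V_2→V_3: (-9)(-8) − (-5)(5) = 97
V_3→V_4: (-5)(-7) − (4)(-8) = 67
V_4→V_5: (4)(0) − (9)(-7) = 63
V_5→V_1: (9)(3) − (-6)(0) = 27
Σ = 251
Area = |Σ|/2 = 125.5.
Hole:
A→B: (0)(-2) − (1)(-5) = 5
B→C: (1)(-2) − (0)(-2) = -2
C→D: (0)(0) − (-3)(-2) = -6
D→A: (-3)(-5) − (0)(0) = 15
Σ = 12
Area = |Σ|/2 = 6.
Net area = 125.5 − 6 = 119.5.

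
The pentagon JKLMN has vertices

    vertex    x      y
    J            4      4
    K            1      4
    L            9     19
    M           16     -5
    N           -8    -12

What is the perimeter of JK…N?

|JK| = √((-3)² + (0)²) = √9 = 3
|KL| = √((8)² + (15)²) = √289 = 17
|LM| = √((7)² + (-24)²) = √625 = 25
|MN| = √((-24)² + (-7)²) = √625 = 25
|NJ| = √((12)² + (16)²) = √400 = 20
Perimeter = 3 + 17 + 25 + 25 + 20 = 90.

90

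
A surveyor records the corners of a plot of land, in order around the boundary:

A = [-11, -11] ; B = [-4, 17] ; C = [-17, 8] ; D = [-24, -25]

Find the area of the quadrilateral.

Apply the shoelace formula: 2A = Σ (x_i·y_{i+1} − x_{i+1}·y_i), indices taken mod 4.
Σ = (-231) + (257) + (617) + (-11) = 632
Area = |Σ|/2 = 316.

316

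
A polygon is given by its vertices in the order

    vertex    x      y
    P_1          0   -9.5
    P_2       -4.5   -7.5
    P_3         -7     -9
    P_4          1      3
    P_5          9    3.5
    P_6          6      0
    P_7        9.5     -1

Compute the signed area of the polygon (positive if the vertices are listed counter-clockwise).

Apply Gauss's area formula: 2A = Σ (x_i·y_{i+1} − x_{i+1}·y_i), indices taken mod 7.
Σ = (-42.75) + (-12) + (-12) + (-23.5) + (-21) + (-6) + (-90.25) = -207.5
Signed area = Σ/2 = -103.75 (negative ⇒ clockwise traversal).

-103.75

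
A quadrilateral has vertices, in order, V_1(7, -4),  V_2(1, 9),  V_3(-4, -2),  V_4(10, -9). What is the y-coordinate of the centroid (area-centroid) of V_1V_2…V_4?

Apply the shoelace (surveyor's) formula. First the cross-terms c_i = x_i·y_{i+1} − x_{i+1}·y_i:
  67, 34, 56, 23  ⇒  2A = 180, A = 90.
Then Σ (y_i + y_{i+1})·c_i = -342, so ȳ = -342 / (6·90) = -19/30.

-19/30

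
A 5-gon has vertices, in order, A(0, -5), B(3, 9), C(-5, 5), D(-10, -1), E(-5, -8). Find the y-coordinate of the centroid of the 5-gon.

4/23

Apply the shoelace (surveyor's) formula. First the cross-terms c_i = x_i·y_{i+1} − x_{i+1}·y_i:
  15, 60, 55, 75, 25  ⇒  2A = 230, A = 115.
Then Σ (y_i + y_{i+1})·c_i = 120, so ȳ = 120 / (6·115) = 4/23.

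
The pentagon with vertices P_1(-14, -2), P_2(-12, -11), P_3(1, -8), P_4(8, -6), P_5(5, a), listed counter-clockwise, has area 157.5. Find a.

The doubled signed area Σ (x_i y_{i+1} − x_{i+1} y_i) is linear in a.
With a=0 it equals 315; the coefficient of a is 22 (from the two edges through P_5).
So 22·a + 315 = 2·157.5 = 315 ⇒ a = 0.

0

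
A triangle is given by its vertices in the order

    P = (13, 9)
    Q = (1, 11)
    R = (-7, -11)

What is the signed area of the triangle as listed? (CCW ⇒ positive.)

Apply the surveyor's formula: 2A = Σ (x_i·y_{i+1} − x_{i+1}·y_i), indices taken mod 3.
Σ = (134) + (66) + (80) = 280
Signed area = Σ/2 = 140 (positive ⇒ counter-clockwise traversal).

140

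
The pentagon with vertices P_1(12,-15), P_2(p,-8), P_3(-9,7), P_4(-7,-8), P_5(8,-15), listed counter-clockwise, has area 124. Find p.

Write out the shoelace sum; only the two edges meeting at P_2 involve p:
2·Area = [(12·(-8) − p·(-15)) + (p·7 − (-9)·(-8))] + 350
       = 22·p + 182 = 248
⇒ p = 3.

3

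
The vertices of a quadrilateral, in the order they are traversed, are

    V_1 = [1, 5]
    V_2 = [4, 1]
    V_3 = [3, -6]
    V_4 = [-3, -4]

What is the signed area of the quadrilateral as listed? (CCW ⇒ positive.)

-43.5

Σ = (-19) + (-27) + (-30) + (-11) = -87
Signed area = Σ/2 = -43.5 (negative ⇒ clockwise traversal).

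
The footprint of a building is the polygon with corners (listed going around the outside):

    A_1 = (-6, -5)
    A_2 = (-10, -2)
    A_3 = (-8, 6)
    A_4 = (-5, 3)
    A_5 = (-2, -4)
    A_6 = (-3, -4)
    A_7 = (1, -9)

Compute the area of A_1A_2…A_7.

Apply the shoelace formula: 2A = Σ (x_i·y_{i+1} − x_{i+1}·y_i), indices taken mod 7.
Cross-terms: -38, -76, 6, 26, -4, 31, -59  ⇒  Σ = -114
Area = |Σ|/2 = 57.

57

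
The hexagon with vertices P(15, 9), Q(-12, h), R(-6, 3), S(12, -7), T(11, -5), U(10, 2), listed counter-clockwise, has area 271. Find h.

15

The doubled signed area Σ (x_i y_{i+1} − x_{i+1} y_i) is linear in h.
With h=0 it equals 227; the coefficient of h is 21 (from the two edges through Q).
So 21·h + 227 = 2·271 = 542 ⇒ h = 15.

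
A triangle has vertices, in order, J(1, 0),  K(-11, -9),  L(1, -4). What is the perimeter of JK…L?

|JK| = √((-12)² + (-9)²) = √225 = 15
|KL| = √((12)² + (5)²) = √169 = 13
|LJ| = √((0)² + (4)²) = √16 = 4
Perimeter = 15 + 13 + 4 = 32.

32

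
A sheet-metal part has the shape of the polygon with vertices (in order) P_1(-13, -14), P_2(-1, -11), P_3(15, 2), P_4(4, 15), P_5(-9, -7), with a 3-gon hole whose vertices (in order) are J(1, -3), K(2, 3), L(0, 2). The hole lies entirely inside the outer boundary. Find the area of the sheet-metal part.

Outer boundary:
Σ = (129) + (163) + (217) + (107) + (35) = 651
Area = |Σ|/2 = 325.5.
Hole:
Apply the shoelace (surveyor's) formula: 2A = Σ (x_i·y_{i+1} − x_{i+1}·y_i), indices taken mod 3.
Cross-terms: 9, 4, -2  ⇒  Σ = 11
Area = |Σ|/2 = 5.5.
Net area = 325.5 − 5.5 = 320.

320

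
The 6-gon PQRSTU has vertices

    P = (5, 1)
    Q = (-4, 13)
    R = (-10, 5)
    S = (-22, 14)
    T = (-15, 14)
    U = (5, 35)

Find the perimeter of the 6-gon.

110

|PQ| = √((-9)² + (12)²) = √225 = 15
|QR| = √((-6)² + (-8)²) = √100 = 10
|RS| = √((-12)² + (9)²) = √225 = 15
|ST| = √((7)² + (0)²) = √49 = 7
|TU| = √((20)² + (21)²) = √841 = 29
|UP| = √((0)² + (-34)²) = √1156 = 34
Perimeter = 15 + 10 + 15 + 7 + 29 + 34 = 110.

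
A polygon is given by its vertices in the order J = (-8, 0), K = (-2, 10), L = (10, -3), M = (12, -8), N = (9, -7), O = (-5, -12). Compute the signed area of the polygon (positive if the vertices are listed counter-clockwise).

J→K: (-8)(10) − (-2)(0) = -80
K→L: (-2)(-3) − (10)(10) = -94
L→M: (10)(-8) − (12)(-3) = -44
M→N: (12)(-7) − (9)(-8) = -12
N→O: (9)(-12) − (-5)(-7) = -143
O→J: (-5)(0) − (-8)(-12) = -96
Σ = -469
Signed area = Σ/2 = -234.5 (negative ⇒ clockwise traversal).

-234.5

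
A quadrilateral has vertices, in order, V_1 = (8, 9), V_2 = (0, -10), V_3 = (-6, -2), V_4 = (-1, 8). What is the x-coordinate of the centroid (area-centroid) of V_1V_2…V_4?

Apply the surveyor's formula. First the cross-terms c_i = x_i·y_{i+1} − x_{i+1}·y_i:
  -80, -60, -50, -73  ⇒  2A = -263, A = -131.5.
Then Σ (x_i + x_{i+1})·c_i = -441, so x̄ = -441 / (6·(-131.5)) = 147/263.

147/263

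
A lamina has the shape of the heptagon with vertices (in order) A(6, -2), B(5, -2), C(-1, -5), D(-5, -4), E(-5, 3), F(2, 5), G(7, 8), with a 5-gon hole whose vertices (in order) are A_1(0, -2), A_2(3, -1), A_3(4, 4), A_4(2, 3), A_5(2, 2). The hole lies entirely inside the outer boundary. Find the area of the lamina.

88.5

Outer boundary:
Apply the shoelace (surveyor's) formula: 2A = Σ (x_i·y_{i+1} − x_{i+1}·y_i), indices taken mod 7.
Σ = (-2) + (-27) + (-21) + (-35) + (-31) + (-19) + (-62) = -197
Area = |Σ|/2 = 98.5.
Hole:
Apply Gauss's area formula: 2A = Σ (x_i·y_{i+1} − x_{i+1}·y_i), indices taken mod 5.
Σ = (6) + (16) + (4) + (-2) + (-4) = 20
Area = |Σ|/2 = 10.
Net area = 98.5 − 10 = 88.5.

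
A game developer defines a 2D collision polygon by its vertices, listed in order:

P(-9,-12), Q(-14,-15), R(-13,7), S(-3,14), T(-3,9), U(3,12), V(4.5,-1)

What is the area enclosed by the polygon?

327.5

Apply the shoelace formula: 2A = Σ (x_i·y_{i+1} − x_{i+1}·y_i), indices taken mod 7.
Cross-terms: -33, -293, -161, 15, -63, -57, -63  ⇒  Σ = -655
Area = |Σ|/2 = 327.5.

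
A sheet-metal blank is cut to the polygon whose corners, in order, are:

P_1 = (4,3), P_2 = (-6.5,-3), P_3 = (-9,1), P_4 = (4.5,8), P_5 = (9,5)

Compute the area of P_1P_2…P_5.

Apply the surveyor's formula: 2A = Σ (x_i·y_{i+1} − x_{i+1}·y_i), indices taken mod 5.
Cross-terms: 7.5, -33.5, -76.5, -49.5, 7  ⇒  Σ = -145
Area = |Σ|/2 = 72.5.

72.5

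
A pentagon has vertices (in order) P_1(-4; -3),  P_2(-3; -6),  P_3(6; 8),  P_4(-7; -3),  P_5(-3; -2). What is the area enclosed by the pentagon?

35.5

Apply the shoelace (surveyor's) formula: 2A = Σ (x_i·y_{i+1} − x_{i+1}·y_i), indices taken mod 5.
Σ = (15) + (12) + (38) + (5) + (1) = 71
Area = |Σ|/2 = 35.5.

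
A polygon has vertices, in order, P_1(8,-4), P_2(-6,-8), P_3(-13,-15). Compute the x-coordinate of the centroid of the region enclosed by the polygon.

-11/3

Apply the surveyor's formula. First the cross-terms c_i = x_i·y_{i+1} − x_{i+1}·y_i:
  -88, -14, 172  ⇒  2A = 70, A = 35.
Then Σ (x_i + x_{i+1})·c_i = -770, so x̄ = -770 / (6·35) = -11/3.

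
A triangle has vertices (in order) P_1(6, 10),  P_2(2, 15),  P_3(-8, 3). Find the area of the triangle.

P_1→P_2: (6)(15) − (2)(10) = 70
P_2→P_3: (2)(3) − (-8)(15) = 126
P_3→P_1: (-8)(10) − (6)(3) = -98
Σ = 98
Area = |Σ|/2 = 49.

49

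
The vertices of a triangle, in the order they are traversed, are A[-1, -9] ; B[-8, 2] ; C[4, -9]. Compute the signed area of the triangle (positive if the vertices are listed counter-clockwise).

-27.5

A→B: (-1)(2) − (-8)(-9) = -74
B→C: (-8)(-9) − (4)(2) = 64
C→A: (4)(-9) − (-1)(-9) = -45
Σ = -55
Signed area = Σ/2 = -27.5 (negative ⇒ clockwise traversal).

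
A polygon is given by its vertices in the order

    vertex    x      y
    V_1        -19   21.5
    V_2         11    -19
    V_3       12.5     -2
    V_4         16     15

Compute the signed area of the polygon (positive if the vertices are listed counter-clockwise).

594.25

Σ = (124.5) + (215.5) + (219.5) + (629) = 1188.5
Signed area = Σ/2 = 594.25 (positive ⇒ counter-clockwise traversal).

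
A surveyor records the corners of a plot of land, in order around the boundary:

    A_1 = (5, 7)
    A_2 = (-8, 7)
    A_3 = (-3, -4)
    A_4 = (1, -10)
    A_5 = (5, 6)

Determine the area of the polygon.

119.5

Cross-terms: 91, 53, 34, 56, 5  ⇒  Σ = 239
Area = |Σ|/2 = 119.5.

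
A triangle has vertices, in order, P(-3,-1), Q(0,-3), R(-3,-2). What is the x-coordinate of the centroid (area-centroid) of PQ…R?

Apply Gauss's area formula. First the cross-terms c_i = x_i·y_{i+1} − x_{i+1}·y_i:
  9, -9, -3  ⇒  2A = -3, A = -1.5.
Then Σ (x_i + x_{i+1})·c_i = 18, so x̄ = 18 / (6·(-1.5)) = -2.

-2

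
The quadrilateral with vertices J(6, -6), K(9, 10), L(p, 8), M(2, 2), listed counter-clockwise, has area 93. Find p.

Write out the shoelace sum; only the two edges meeting at L involve p:
2·Area = [(9·8 − p·10) + (p·2 − 2·8)] + 90
       = -8·p + 146 = 186
⇒ p = -5.

-5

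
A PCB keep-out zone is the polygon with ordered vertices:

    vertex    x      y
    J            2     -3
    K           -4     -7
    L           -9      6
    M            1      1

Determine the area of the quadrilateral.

66.5

Apply Gauss's area formula: 2A = Σ (x_i·y_{i+1} − x_{i+1}·y_i), indices taken mod 4.
J→K: (2)(-7) − (-4)(-3) = -26
K→L: (-4)(6) − (-9)(-7) = -87
L→M: (-9)(1) − (1)(6) = -15
M→J: (1)(-3) − (2)(1) = -5
Σ = -133
Area = |Σ|/2 = 66.5.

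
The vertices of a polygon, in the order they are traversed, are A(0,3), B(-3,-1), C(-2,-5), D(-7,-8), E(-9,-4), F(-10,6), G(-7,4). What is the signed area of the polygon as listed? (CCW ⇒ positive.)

-77

Σ = (9) + (13) + (-19) + (-44) + (-94) + (2) + (-21) = -154
Signed area = Σ/2 = -77 (negative ⇒ clockwise traversal).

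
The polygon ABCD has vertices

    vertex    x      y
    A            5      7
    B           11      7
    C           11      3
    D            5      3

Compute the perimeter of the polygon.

20

|AB| = √((6)² + (0)²) = √36 = 6
|BC| = √((0)² + (-4)²) = √16 = 4
|CD| = √((-6)² + (0)²) = √36 = 6
|DA| = √((0)² + (4)²) = √16 = 4
Perimeter = 6 + 4 + 6 + 4 = 20.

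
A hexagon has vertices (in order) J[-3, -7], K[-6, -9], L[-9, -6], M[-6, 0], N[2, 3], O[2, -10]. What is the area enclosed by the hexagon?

Σ = (-15) + (-45) + (-36) + (-18) + (-26) + (-44) = -184
Area = |Σ|/2 = 92.

92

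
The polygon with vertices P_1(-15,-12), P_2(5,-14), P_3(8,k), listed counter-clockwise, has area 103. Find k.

-4

Write out the shoelace sum; only the two edges meeting at P_3 involve k:
2·Area = [(5·k − 8·(-14)) + (8·(-12) − (-15)·k)] + 270
       = 20·k + 286 = 206
⇒ k = -4.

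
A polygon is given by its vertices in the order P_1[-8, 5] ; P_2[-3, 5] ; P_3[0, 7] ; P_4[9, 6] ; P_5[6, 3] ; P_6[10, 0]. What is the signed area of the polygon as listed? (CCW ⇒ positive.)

-49

Σ = (-25) + (-21) + (-63) + (-9) + (-30) + (50) = -98
Signed area = Σ/2 = -49 (negative ⇒ clockwise traversal).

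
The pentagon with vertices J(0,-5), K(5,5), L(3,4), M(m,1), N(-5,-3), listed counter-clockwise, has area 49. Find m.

The doubled signed area Σ (x_i y_{i+1} − x_{i+1} y_i) is linear in m.
With m=0 it equals 63; the coefficient of m is -7 (from the two edges through M).
So -7·m + 63 = 2·49 = 98 ⇒ m = -5.

-5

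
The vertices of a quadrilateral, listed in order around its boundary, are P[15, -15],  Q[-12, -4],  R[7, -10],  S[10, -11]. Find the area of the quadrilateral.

Cross-terms: -240, 148, 23, 15  ⇒  Σ = -54
Area = |Σ|/2 = 27.

27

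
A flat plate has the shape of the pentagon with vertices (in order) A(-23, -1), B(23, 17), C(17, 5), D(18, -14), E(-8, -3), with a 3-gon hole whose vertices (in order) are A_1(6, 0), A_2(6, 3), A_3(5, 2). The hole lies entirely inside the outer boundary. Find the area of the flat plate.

Outer boundary:
A→B: (-23)(17) − (23)(-1) = -368
B→C: (23)(5) − (17)(17) = -174
C→D: (17)(-14) − (18)(5) = -328
D→E: (18)(-3) − (-8)(-14) = -166
E→A: (-8)(-1) − (-23)(-3) = -61
Σ = -1097
Area = |Σ|/2 = 548.5.
Hole:
Apply the shoelace (surveyor's) formula: 2A = Σ (x_i·y_{i+1} − x_{i+1}·y_i), indices taken mod 3.
A_1→A_2: (6)(3) − (6)(0) = 18
A_2→A_3: (6)(2) − (5)(3) = -3
A_3→A_1: (5)(0) − (6)(2) = -12
Σ = 3
Area = |Σ|/2 = 1.5.
Net area = 548.5 − 1.5 = 547.

547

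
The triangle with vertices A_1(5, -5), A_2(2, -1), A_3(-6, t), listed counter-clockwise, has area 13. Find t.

The doubled signed area Σ (x_i y_{i+1} − x_{i+1} y_i) is linear in t.
With t=0 it equals 29; the coefficient of t is -3 (from the two edges through A_3).
So -3·t + 29 = 2·13 = 26 ⇒ t = 1.

1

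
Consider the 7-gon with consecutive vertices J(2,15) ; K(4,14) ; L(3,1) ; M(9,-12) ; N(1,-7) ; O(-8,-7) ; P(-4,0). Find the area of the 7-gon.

158.5

Apply the shoelace (surveyor's) formula: 2A = Σ (x_i·y_{i+1} − x_{i+1}·y_i), indices taken mod 7.
Σ = (-32) + (-38) + (-45) + (-51) + (-63) + (-28) + (-60) = -317
Area = |Σ|/2 = 158.5.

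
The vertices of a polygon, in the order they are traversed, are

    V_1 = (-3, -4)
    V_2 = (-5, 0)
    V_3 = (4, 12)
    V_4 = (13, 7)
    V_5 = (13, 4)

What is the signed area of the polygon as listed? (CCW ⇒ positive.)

-143.5

Apply the shoelace formula: 2A = Σ (x_i·y_{i+1} − x_{i+1}·y_i), indices taken mod 5.
Cross-terms: -20, -60, -128, -39, -40  ⇒  Σ = -287
Signed area = Σ/2 = -143.5 (negative ⇒ clockwise traversal).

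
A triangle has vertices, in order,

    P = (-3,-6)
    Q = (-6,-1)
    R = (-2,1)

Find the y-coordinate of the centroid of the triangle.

Apply Gauss's area formula. First the cross-terms c_i = x_i·y_{i+1} − x_{i+1}·y_i:
  -33, -8, 15  ⇒  2A = -26, A = -13.
Then Σ (y_i + y_{i+1})·c_i = 156, so ȳ = 156 / (6·(-13)) = -2.

-2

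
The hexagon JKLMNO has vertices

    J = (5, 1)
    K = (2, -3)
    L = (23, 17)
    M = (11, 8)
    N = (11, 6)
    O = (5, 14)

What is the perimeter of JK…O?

|JK| = √((-3)² + (-4)²) = √25 = 5
|KL| = √((21)² + (20)²) = √841 = 29
|LM| = √((-12)² + (-9)²) = √225 = 15
|MN| = √((0)² + (-2)²) = √4 = 2
|NO| = √((-6)² + (8)²) = √100 = 10
|OJ| = √((0)² + (-13)²) = √169 = 13
Perimeter = 5 + 29 + 15 + 2 + 10 + 13 = 74.

74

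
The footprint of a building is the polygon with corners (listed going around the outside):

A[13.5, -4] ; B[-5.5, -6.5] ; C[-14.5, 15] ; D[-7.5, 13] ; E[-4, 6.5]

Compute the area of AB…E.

215.5

Apply Gauss's area formula: 2A = Σ (x_i·y_{i+1} − x_{i+1}·y_i), indices taken mod 5.
Σ = (-109.75) + (-176.75) + (-76) + (3.25) + (-71.75) = -431
Area = |Σ|/2 = 215.5.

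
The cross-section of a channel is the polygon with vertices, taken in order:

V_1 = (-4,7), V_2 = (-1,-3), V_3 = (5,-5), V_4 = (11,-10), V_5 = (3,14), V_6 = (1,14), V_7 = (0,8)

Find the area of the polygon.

148

Apply Gauss's area formula: 2A = Σ (x_i·y_{i+1} − x_{i+1}·y_i), indices taken mod 7.
Σ = (19) + (20) + (5) + (184) + (28) + (8) + (32) = 296
Area = |Σ|/2 = 148.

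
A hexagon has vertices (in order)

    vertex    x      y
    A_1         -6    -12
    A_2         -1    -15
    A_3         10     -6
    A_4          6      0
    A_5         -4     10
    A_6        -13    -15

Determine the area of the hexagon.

Apply the shoelace (surveyor's) formula: 2A = Σ (x_i·y_{i+1} − x_{i+1}·y_i), indices taken mod 6.
Σ = (78) + (156) + (36) + (60) + (190) + (66) = 586
Area = |Σ|/2 = 293.

293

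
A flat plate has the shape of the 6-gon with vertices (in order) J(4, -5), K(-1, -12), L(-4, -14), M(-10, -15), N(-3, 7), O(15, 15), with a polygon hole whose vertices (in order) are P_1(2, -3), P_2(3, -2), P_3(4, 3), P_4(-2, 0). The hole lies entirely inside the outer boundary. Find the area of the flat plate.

Outer boundary:
Apply the surveyor's formula: 2A = Σ (x_i·y_{i+1} − x_{i+1}·y_i), indices taken mod 6.
Σ = (-53) + (-34) + (-80) + (-115) + (-150) + (-135) = -567
Area = |Σ|/2 = 283.5.
Hole:
Apply the shoelace (surveyor's) formula: 2A = Σ (x_i·y_{i+1} − x_{i+1}·y_i), indices taken mod 4.
Σ = (5) + (17) + (6) + (6) = 34
Area = |Σ|/2 = 17.
Net area = 283.5 − 17 = 266.5.

266.5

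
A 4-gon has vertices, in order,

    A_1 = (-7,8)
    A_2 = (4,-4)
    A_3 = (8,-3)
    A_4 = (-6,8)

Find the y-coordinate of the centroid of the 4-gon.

101/105

Apply Gauss's area formula. First the cross-terms c_i = x_i·y_{i+1} − x_{i+1}·y_i:
  -4, 20, 46, 8  ⇒  2A = 70, A = 35.
Then Σ (y_i + y_{i+1})·c_i = 202, so ȳ = 202 / (6·35) = 101/105.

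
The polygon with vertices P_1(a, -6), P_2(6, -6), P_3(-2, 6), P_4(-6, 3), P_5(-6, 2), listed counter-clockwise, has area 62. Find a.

1

Write out the shoelace sum; only the two edges meeting at P_1 involve a:
2·Area = [((-6)·(-6) − a·2) + (a·(-6) − 6·(-6))] + 60
       = -8·a + 132 = 124
⇒ a = 1.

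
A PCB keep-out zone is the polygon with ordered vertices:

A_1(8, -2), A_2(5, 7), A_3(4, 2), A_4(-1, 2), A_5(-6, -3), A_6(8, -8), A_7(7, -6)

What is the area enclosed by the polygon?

93.5

Cross-terms: 66, -18, 10, 15, 72, 8, 34  ⇒  Σ = 187
Area = |Σ|/2 = 93.5.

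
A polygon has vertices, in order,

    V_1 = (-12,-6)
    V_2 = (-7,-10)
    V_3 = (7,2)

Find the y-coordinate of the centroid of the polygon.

Apply the shoelace formula. First the cross-terms c_i = x_i·y_{i+1} − x_{i+1}·y_i:
  78, 56, -18  ⇒  2A = 116, A = 58.
Then Σ (y_i + y_{i+1})·c_i = -1624, so ȳ = -1624 / (6·58) = -14/3.

-14/3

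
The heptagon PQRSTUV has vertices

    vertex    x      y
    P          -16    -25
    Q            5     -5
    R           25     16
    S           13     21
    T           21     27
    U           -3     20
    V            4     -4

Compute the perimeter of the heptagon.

160

|PQ| = √((21)² + (20)²) = √841 = 29
|QR| = √((20)² + (21)²) = √841 = 29
|RS| = √((-12)² + (5)²) = √169 = 13
|ST| = √((8)² + (6)²) = √100 = 10
|TU| = √((-24)² + (-7)²) = √625 = 25
|UV| = √((7)² + (-24)²) = √625 = 25
|VP| = √((-20)² + (-21)²) = √841 = 29
Perimeter = 29 + 29 + 13 + 10 + 25 + 25 + 29 = 160.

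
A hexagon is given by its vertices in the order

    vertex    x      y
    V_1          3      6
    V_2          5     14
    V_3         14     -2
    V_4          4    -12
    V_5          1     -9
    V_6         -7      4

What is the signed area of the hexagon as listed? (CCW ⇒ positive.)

Apply the shoelace (surveyor's) formula: 2A = Σ (x_i·y_{i+1} − x_{i+1}·y_i), indices taken mod 6.
V_1→V_2: (3)(14) − (5)(6) = 12
V_2→V_3: (5)(-2) − (14)(14) = -206
V_3→V_4: (14)(-12) − (4)(-2) = -160
V_4→V_5: (4)(-9) − (1)(-12) = -24
V_5→V_6: (1)(4) − (-7)(-9) = -59
V_6→V_1: (-7)(6) − (3)(4) = -54
Σ = -491
Signed area = Σ/2 = -245.5 (negative ⇒ clockwise traversal).

-245.5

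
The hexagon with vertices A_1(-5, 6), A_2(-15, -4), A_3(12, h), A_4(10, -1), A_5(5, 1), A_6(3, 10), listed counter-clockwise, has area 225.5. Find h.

Write out the shoelace sum; only the two edges meeting at A_3 involve h:
2·Area = [((-15)·h − 12·(-4)) + (12·(-1) − 10·h)] + 240
       = -25·h + 276 = 451
⇒ h = -7.

-7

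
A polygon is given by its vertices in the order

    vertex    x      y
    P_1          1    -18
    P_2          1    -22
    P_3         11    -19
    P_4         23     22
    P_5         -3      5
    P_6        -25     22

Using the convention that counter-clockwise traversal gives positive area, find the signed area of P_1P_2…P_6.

Apply the shoelace formula: 2A = Σ (x_i·y_{i+1} − x_{i+1}·y_i), indices taken mod 6.
Cross-terms: -4, 223, 679, 181, 59, 428  ⇒  Σ = 1566
Signed area = Σ/2 = 783 (positive ⇒ counter-clockwise traversal).

783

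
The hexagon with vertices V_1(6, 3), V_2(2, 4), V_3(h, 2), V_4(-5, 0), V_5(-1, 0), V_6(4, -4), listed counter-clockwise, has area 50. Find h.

-7

Write out the shoelace sum; only the two edges meeting at V_3 involve h:
2·Area = [(2·2 − h·4) + (h·0 − (-5)·2)] + 58
       = -4·h + 72 = 100
⇒ h = -7.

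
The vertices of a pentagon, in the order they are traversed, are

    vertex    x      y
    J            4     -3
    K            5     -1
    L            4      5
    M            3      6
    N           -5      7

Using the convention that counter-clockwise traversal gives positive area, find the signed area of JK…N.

43.5

Apply the shoelace formula: 2A = Σ (x_i·y_{i+1} − x_{i+1}·y_i), indices taken mod 5.
Σ = (11) + (29) + (9) + (51) + (-13) = 87
Signed area = Σ/2 = 43.5 (positive ⇒ counter-clockwise traversal).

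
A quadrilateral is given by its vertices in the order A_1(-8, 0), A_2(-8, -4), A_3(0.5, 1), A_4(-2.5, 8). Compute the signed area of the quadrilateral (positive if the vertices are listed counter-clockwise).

48.25

Apply the shoelace (surveyor's) formula: 2A = Σ (x_i·y_{i+1} − x_{i+1}·y_i), indices taken mod 4.
A_1→A_2: (-8)(-4) − (-8)(0) = 32
A_2→A_3: (-8)(1) − (0.5)(-4) = -6
A_3→A_4: (0.5)(8) − (-2.5)(1) = 6.5
A_4→A_1: (-2.5)(0) − (-8)(8) = 64
Σ = 96.5
Signed area = Σ/2 = 48.25 (positive ⇒ counter-clockwise traversal).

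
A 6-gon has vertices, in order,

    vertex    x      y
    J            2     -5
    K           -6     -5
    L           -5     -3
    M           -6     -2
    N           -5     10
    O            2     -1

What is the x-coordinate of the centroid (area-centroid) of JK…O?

-277/111

Apply the surveyor's formula. First the cross-terms c_i = x_i·y_{i+1} − x_{i+1}·y_i:
  -40, -7, -8, -70, -15, -8  ⇒  2A = -148, A = -74.
Then Σ (x_i + x_{i+1})·c_i = 1108, so x̄ = 1108 / (6·(-74)) = -277/111.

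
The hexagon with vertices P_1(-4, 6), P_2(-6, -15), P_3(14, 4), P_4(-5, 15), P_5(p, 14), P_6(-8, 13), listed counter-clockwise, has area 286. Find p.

-7

Write out the shoelace sum; only the two edges meeting at P_5 involve p:
2·Area = [((-5)·14 − p·15) + (p·13 − (-8)·14)] + 516
       = -2·p + 558 = 572
⇒ p = -7.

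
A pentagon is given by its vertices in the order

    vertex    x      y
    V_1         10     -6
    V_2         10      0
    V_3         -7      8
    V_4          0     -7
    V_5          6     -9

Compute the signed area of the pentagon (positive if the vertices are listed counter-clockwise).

142.5

Apply the surveyor's formula: 2A = Σ (x_i·y_{i+1} − x_{i+1}·y_i), indices taken mod 5.
Cross-terms: 60, 80, 49, 42, 54  ⇒  Σ = 285
Signed area = Σ/2 = 142.5 (positive ⇒ counter-clockwise traversal).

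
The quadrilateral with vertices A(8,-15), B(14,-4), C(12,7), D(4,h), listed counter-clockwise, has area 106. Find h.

-6

The doubled signed area Σ (x_i y_{i+1} − x_{i+1} y_i) is linear in h.
With h=0 it equals 236; the coefficient of h is 4 (from the two edges through D).
So 4·h + 236 = 2·106 = 212 ⇒ h = -6.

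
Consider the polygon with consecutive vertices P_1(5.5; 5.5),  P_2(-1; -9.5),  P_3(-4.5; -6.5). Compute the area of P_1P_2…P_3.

Apply the shoelace (surveyor's) formula: 2A = Σ (x_i·y_{i+1} − x_{i+1}·y_i), indices taken mod 3.
Cross-terms: -46.75, -36.25, 11  ⇒  Σ = -72
Area = |Σ|/2 = 36.

36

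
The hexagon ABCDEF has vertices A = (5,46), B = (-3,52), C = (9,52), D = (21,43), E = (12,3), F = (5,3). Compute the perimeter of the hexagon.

128

|AB| = √((-8)² + (6)²) = √100 = 10
|BC| = √((12)² + (0)²) = √144 = 12
|CD| = √((12)² + (-9)²) = √225 = 15
|DE| = √((-9)² + (-40)²) = √1681 = 41
|EF| = √((-7)² + (0)²) = √49 = 7
|FA| = √((0)² + (43)²) = √1849 = 43
Perimeter = 10 + 12 + 15 + 41 + 7 + 43 = 128.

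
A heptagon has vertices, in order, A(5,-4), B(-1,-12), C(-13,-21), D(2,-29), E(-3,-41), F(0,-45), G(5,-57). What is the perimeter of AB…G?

126

|AB| = √((-6)² + (-8)²) = √100 = 10
|BC| = √((-12)² + (-9)²) = √225 = 15
|CD| = √((15)² + (-8)²) = √289 = 17
|DE| = √((-5)² + (-12)²) = √169 = 13
|EF| = √((3)² + (-4)²) = √25 = 5
|FG| = √((5)² + (-12)²) = √169 = 13
|GA| = √((0)² + (53)²) = √2809 = 53
Perimeter = 10 + 15 + 17 + 13 + 5 + 13 + 53 = 126.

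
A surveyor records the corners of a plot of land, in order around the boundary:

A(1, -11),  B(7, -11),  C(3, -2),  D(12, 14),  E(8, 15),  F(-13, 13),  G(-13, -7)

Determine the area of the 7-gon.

Apply the shoelace (surveyor's) formula: 2A = Σ (x_i·y_{i+1} − x_{i+1}·y_i), indices taken mod 7.
A→B: (1)(-11) − (7)(-11) = 66
B→C: (7)(-2) − (3)(-11) = 19
C→D: (3)(14) − (12)(-2) = 66
D→E: (12)(15) − (8)(14) = 68
E→F: (8)(13) − (-13)(15) = 299
F→G: (-13)(-7) − (-13)(13) = 260
G→A: (-13)(-11) − (1)(-7) = 150
Σ = 928
Area = |Σ|/2 = 464.

464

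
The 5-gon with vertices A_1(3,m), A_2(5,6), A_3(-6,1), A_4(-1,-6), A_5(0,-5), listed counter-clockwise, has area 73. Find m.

-6

The doubled signed area Σ (x_i y_{i+1} − x_{i+1} y_i) is linear in m.
With m=0 it equals 116; the coefficient of m is -5 (from the two edges through A_1).
So -5·m + 116 = 2·73 = 146 ⇒ m = -6.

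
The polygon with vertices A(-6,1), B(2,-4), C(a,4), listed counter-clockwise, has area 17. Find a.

The doubled signed area Σ (x_i y_{i+1} − x_{i+1} y_i) is linear in a.
With a=0 it equals 54; the coefficient of a is 5 (from the two edges through C).
So 5·a + 54 = 2·17 = 34 ⇒ a = -4.

-4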